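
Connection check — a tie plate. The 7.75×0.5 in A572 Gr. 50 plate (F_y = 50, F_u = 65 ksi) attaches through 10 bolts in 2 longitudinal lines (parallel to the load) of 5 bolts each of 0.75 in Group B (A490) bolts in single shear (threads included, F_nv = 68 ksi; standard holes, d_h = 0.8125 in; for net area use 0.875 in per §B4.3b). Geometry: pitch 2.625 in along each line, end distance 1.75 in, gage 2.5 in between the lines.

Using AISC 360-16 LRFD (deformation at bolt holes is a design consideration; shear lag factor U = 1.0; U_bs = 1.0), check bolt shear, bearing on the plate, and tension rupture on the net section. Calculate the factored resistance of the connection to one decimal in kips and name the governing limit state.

Bolt shear: A_b = π(0.75)²/4 = 0.44179 in². φR_n = 0.75 × 68 × 0.44179 × 10 × 1 = 225.3 kips.
Bearing (0.5 in plate, F_u = 65 ksi): end bolts L_c = 1.75 − 0.8125/2 = 1.34375, R_n = min(1.2×1.34375×0.5×65, 2.4×0.75×0.5×65) = 52.406 kips/bolt; interior L_c = 2.625 − 0.8125 = 1.8125, R_n = 58.5 kips/bolt. φR_n = 0.75 × (2×52.406 + 8×58.5) = 429.6 kips.
Tension rupture (net): A_n = (7.75 − 2×0.875)×0.5 = 3 in² (U = 1.0, A_e = A_n). φR_n = 0.75 × 65 × 3 = 146.3 kips.
Governing: min(225.3, 429.6, 146.3) = 146.3 kips → net-section rupture.

146.3 kips (net-section rupture governs)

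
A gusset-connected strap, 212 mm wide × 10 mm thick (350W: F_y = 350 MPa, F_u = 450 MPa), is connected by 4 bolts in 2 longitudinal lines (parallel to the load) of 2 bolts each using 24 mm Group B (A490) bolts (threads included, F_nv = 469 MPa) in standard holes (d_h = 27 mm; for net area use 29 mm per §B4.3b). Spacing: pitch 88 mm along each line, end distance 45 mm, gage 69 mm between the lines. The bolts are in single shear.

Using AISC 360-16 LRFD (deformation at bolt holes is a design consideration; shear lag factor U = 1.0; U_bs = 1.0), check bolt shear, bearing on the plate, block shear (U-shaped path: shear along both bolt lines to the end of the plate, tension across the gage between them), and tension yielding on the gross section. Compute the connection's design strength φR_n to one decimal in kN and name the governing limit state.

497.5 kN (block shear governs)

Bolt shear: A_b = π(24)²/4 = 452.39 mm². φR_n = 0.75 × 469 × 452.39 × 4 × 1 = 636.5 kN.
Bearing (10 mm plate, F_u = 450 MPa): end bolts L_c = 45 − 27/2 = 31.5, R_n = min(1.2×31.5×10×450, 2.4×24×10×450) = 170.1 kN/bolt; interior L_c = 88 − 27 = 61, R_n = 259.2 kN/bolt. φR_n = 0.75 × (2×170.1 + 2×259.2) = 644.0 kN.
Block shear: shear path 2×[45+1×88] = 2×133 mm, A_gv = 2660, A_nv = 2×(133 − 1.5×29)×10 = 1790 mm²; tension across gage: (69 − 1×29)×10 = 400 mm². R_n = min(0.6×450×1790, 0.6×350×2660) + 1.0×450×400 = min(483.3, 558.6) + 180 = 663.3 kN. φR_n = 0.75 × 663.3 = 497.5 kN.
Tension yield (gross): A_g = 212×10 = 2120 mm². φR_n = 0.90 × 350 × 2120 = 667.8 kN.
Governing: min(636.5, 644.0, 497.5, 667.8) = 497.5 kN → block shear.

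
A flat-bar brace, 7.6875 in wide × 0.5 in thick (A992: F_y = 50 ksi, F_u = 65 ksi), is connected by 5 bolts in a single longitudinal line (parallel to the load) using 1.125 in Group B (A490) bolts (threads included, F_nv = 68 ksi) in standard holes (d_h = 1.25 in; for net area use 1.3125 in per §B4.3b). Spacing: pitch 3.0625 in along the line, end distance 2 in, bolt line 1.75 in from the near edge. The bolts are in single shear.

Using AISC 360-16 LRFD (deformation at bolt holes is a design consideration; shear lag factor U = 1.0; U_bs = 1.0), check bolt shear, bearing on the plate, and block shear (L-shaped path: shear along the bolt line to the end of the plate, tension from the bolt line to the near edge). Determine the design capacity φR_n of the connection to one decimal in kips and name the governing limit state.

148.7 kips (block shear governs)

Bolt shear: A_b = π(1.125)²/4 = 0.99402 in². φR_n = 0.75 × 68 × 0.99402 × 5 × 1 = 253.5 kips.
Bearing (0.5 in plate, F_u = 65 ksi): end bolts L_c = 2 − 1.25/2 = 1.375, R_n = min(1.2×1.375×0.5×65, 2.4×1.125×0.5×65) = 53.625 kips/bolt; interior L_c = 3.0625 − 1.25 = 1.8125, R_n = 70.688 kips/bolt. φR_n = 0.75 × (1×53.625 + 4×70.688) = 252.3 kips.
Block shear: shear path 1×[2+4×3.0625] = 1×14.25 in, A_gv = 7.125, A_nv = 1×(14.25 − 4.5×1.3125)×0.5 = 4.1719 in²; tension to near edge: (1.75 − 0.5×1.3125)×0.5 = 0.54688 in². R_n = min(0.6×65×4.1719, 0.6×50×7.125) + 1.0×65×0.54688 = min(162.7, 213.75) + 35.547 = 198.25 kips. φR_n = 0.75 × 198.25 = 148.7 kips.
Governing: min(253.5, 252.3, 148.7) = 148.7 kips → block shear.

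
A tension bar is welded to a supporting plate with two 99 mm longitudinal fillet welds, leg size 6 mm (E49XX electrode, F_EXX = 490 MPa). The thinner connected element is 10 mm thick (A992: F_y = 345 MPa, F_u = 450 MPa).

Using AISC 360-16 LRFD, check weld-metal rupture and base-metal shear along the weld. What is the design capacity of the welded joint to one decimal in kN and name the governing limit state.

185.2 kN (weld metal governs)

Weld metal: throat = 0.707×6 = 4.242 mm, L = 2×99 = 198 mm. φR_n = 0.75 × 0.6 × 490 × 4.242 × 198 = 185.2 kN.
Base metal shear (10 mm plate): yield φR_n = 1.0×0.6×345×10×198 = 409.9 kN; rupture φR_n = 0.75×0.6×450×10×198 = 401.0 kN; take 401.0 kN (rupture).
Governing: min(185.2, 401.0) = 185.2 kN → weld metal.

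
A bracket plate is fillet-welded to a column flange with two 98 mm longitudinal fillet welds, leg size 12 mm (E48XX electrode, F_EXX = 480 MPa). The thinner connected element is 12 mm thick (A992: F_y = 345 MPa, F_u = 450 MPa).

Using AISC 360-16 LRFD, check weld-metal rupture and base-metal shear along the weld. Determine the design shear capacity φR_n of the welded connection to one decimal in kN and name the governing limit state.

359.2 kN (weld metal governs)

Weld metal: throat = 0.707×12 = 8.484 mm, L = 2×98 = 196 mm. φR_n = 0.75 × 0.6 × 480 × 8.484 × 196 = 359.2 kN.
Base metal shear (12 mm plate): yield φR_n = 1.0×0.6×345×12×196 = 486.9 kN; rupture φR_n = 0.75×0.6×450×12×196 = 476.3 kN; take 476.3 kN (rupture).
Governing: min(359.2, 476.3) = 359.2 kN → weld metal.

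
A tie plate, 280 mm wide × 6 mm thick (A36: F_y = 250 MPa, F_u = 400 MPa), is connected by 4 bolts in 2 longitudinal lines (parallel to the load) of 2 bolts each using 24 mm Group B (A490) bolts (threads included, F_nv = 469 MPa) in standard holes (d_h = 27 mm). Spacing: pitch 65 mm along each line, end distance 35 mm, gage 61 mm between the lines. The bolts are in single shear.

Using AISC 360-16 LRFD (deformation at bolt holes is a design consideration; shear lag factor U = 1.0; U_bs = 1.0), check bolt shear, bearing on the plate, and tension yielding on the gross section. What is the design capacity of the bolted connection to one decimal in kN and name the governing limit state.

Bolt shear: A_b = π(24)²/4 = 452.39 mm². φR_n = 0.75 × 469 × 452.39 × 4 × 1 = 636.5 kN.
Bearing (6 mm plate, F_u = 400 MPa): end bolts L_c = 35 − 27/2 = 21.5, R_n = min(1.2×21.5×6×400, 2.4×24×6×400) = 61.92 kN/bolt; interior L_c = 65 − 27 = 38, R_n = 109.44 kN/bolt. φR_n = 0.75 × (2×61.92 + 2×109.44) = 257.0 kN.
Tension yield (gross): A_g = 280×6 = 1680 mm². φR_n = 0.90 × 250 × 1680 = 378.0 kN.
Governing: min(636.5, 257.0, 378.0) = 257.0 kN → bearing.

257.0 kN (bearing governs)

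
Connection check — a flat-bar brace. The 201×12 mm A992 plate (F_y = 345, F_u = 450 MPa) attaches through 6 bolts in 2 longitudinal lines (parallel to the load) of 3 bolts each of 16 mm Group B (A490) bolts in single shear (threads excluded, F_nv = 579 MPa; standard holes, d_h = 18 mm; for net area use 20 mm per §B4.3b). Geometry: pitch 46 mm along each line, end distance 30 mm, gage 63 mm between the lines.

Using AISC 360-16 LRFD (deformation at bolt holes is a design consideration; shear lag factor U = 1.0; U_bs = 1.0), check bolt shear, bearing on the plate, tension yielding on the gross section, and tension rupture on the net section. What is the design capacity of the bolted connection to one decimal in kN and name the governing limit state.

523.9 kN (bolt shear governs)

Bolt shear: A_b = π(16)²/4 = 201.06 mm². φR_n = 0.75 × 579 × 201.06 × 6 × 1 = 523.9 kN.
Bearing (12 mm plate, F_u = 450 MPa): end bolts L_c = 30 − 18/2 = 21, R_n = min(1.2×21×12×450, 2.4×16×12×450) = 136.08 kN/bolt; interior L_c = 46 − 18 = 28, R_n = 181.44 kN/bolt. φR_n = 0.75 × (2×136.08 + 4×181.44) = 748.4 kN.
Tension yield (gross): A_g = 201×12 = 2412 mm². φR_n = 0.90 × 345 × 2412 = 748.9 kN.
Tension rupture (net): A_n = (201 − 2×20)×12 = 1932 mm² (U = 1.0, A_e = A_n). φR_n = 0.75 × 450 × 1932 = 652.1 kN.
Governing: min(523.9, 748.4, 748.9, 652.1) = 523.9 kN → bolt shear.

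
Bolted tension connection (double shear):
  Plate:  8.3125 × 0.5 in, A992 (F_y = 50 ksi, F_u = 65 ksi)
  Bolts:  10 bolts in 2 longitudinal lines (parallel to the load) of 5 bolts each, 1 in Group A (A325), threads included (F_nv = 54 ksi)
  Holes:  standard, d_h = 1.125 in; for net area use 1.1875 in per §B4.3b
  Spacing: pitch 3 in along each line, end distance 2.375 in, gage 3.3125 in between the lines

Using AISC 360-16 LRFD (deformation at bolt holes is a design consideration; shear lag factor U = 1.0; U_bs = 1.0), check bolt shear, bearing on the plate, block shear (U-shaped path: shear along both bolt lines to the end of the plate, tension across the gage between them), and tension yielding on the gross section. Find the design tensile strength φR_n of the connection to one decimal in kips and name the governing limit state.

187.0 kips (gross-section yield governs)

Bolt shear: A_b = π(1)²/4 = 0.7854 in². φR_n = 0.75 × 54 × 0.7854 × 10 × 2 = 636.2 kips.
Bearing (0.5 in plate, F_u = 65 ksi): end bolts L_c = 2.375 − 1.125/2 = 1.8125, R_n = min(1.2×1.8125×0.5×65, 2.4×1×0.5×65) = 70.688 kips/bolt; interior L_c = 3 − 1.125 = 1.875, R_n = 73.125 kips/bolt. φR_n = 0.75 × (2×70.688 + 8×73.125) = 544.8 kips.
Block shear: shear path 2×[2.375+4×3] = 2×14.375 in, A_gv = 14.375, A_nv = 2×(14.375 − 4.5×1.1875)×0.5 = 9.0313 in²; tension across gage: (3.3125 − 1×1.1875)×0.5 = 1.0625 in². R_n = min(0.6×65×9.0313, 0.6×50×14.375) + 1.0×65×1.0625 = min(352.22, 431.25) + 69.063 = 421.28 kips. φR_n = 0.75 × 421.28 = 316.0 kips.
Tension yield (gross): A_g = 8.3125×0.5 = 4.1563 in². φR_n = 0.90 × 50 × 4.1563 = 187.0 kips.
Governing: min(636.2, 544.8, 316.0, 187.0) = 187.0 kips → gross-section yield.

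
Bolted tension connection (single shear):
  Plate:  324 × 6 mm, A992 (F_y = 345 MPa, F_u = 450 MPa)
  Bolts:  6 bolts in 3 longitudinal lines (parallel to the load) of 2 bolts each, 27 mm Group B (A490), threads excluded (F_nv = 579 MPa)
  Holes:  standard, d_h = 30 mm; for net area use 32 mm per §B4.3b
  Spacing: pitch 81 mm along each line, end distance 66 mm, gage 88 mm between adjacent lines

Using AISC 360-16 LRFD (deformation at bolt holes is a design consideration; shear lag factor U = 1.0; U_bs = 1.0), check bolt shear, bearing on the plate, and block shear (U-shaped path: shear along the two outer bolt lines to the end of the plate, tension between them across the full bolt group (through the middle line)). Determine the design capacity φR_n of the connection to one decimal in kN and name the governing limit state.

467.4 kN (block shear governs)

Bolt shear: A_b = π(27)²/4 = 572.56 mm². φR_n = 0.75 × 579 × 572.56 × 6 × 1 = 1491.8 kN.
Bearing (6 mm plate, F_u = 450 MPa): end bolts L_c = 66 − 30/2 = 51, R_n = min(1.2×51×6×450, 2.4×27×6×450) = 165.24 kN/bolt; interior L_c = 81 − 30 = 51, R_n = 165.24 kN/bolt. φR_n = 0.75 × (3×165.24 + 3×165.24) = 743.6 kN.
Block shear: shear path 2×[66+1×81] = 2×147 mm, A_gv = 1764, A_nv = 2×(147 − 1.5×32)×6 = 1188 mm²; tension across gage: (176 − 2×32)×6 = 672 mm². R_n = min(0.6×450×1188, 0.6×345×1764) + 1.0×450×672 = min(320.76, 365.15) + 302.4 = 623.16 kN. φR_n = 0.75 × 623.16 = 467.4 kN.
Governing: min(1491.8, 743.6, 467.4) = 467.4 kN → block shear.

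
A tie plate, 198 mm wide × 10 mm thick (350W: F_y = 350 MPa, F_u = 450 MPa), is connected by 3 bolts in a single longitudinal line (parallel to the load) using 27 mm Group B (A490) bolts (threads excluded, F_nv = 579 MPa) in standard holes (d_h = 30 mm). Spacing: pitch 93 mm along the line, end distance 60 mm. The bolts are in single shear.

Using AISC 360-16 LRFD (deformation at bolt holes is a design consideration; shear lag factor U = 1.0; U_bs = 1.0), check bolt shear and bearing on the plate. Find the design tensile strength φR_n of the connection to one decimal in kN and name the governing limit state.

Bolt shear: A_b = π(27)²/4 = 572.56 mm². φR_n = 0.75 × 579 × 572.56 × 3 × 1 = 745.9 kN.
Bearing (10 mm plate, F_u = 450 MPa): end bolts L_c = 60 − 30/2 = 45, R_n = min(1.2×45×10×450, 2.4×27×10×450) = 243 kN/bolt; interior L_c = 93 − 30 = 63, R_n = 291.6 kN/bolt. φR_n = 0.75 × (1×243 + 2×291.6) = 619.7 kN.
Governing: min(745.9, 619.7) = 619.7 kN → bearing.

619.7 kN (bearing governs)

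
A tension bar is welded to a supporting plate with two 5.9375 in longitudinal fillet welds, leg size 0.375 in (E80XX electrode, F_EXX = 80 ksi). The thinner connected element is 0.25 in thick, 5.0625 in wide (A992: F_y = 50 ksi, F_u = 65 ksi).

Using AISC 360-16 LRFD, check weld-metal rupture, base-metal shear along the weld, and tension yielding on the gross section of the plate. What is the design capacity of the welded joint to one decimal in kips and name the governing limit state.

Weld metal: throat = 0.707×0.375 = 0.26513 in, L = 2×5.9375 = 11.875 in. φR_n = 0.75 × 0.6 × 80 × 0.26513 × 11.875 = 113.3 kips.
Base metal shear (0.25 in plate): yield φR_n = 1.0×0.6×50×0.25×11.875 = 89.1 kips; rupture φR_n = 0.75×0.6×65×0.25×11.875 = 86.8 kips; take 86.8 kips (rupture).
Tension yield (gross): A_g = 5.0625×0.25 = 1.2656 in². φR_n = 0.90 × 50 × 1.2656 = 57.0 kips.
Governing: min(113.3, 86.8, 57.0) = 57.0 kips → gross-section yield.

57.0 kips (gross-section yield governs)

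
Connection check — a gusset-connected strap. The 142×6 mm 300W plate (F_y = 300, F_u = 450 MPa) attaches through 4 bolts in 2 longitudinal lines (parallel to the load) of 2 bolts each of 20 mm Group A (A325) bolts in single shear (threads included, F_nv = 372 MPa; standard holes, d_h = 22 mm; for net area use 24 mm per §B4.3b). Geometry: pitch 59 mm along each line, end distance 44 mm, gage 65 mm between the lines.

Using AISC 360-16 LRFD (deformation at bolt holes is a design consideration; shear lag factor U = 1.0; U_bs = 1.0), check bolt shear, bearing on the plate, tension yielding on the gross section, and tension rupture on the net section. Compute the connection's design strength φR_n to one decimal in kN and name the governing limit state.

Bolt shear: A_b = π(20)²/4 = 314.16 mm². φR_n = 0.75 × 372 × 314.16 × 4 × 1 = 350.6 kN.
Bearing (6 mm plate, F_u = 450 MPa): end bolts L_c = 44 − 22/2 = 33, R_n = min(1.2×33×6×450, 2.4×20×6×450) = 106.92 kN/bolt; interior L_c = 59 − 22 = 37, R_n = 119.88 kN/bolt. φR_n = 0.75 × (2×106.92 + 2×119.88) = 340.2 kN.
Tension yield (gross): A_g = 142×6 = 852 mm². φR_n = 0.90 × 300 × 852 = 230.0 kN.
Tension rupture (net): A_n = (142 − 2×24)×6 = 564 mm² (U = 1.0, A_e = A_n). φR_n = 0.75 × 450 × 564 = 190.4 kN.
Governing: min(350.6, 340.2, 230.0, 190.4) = 190.4 kN → net-section rupture.

190.4 kN (net-section rupture governs)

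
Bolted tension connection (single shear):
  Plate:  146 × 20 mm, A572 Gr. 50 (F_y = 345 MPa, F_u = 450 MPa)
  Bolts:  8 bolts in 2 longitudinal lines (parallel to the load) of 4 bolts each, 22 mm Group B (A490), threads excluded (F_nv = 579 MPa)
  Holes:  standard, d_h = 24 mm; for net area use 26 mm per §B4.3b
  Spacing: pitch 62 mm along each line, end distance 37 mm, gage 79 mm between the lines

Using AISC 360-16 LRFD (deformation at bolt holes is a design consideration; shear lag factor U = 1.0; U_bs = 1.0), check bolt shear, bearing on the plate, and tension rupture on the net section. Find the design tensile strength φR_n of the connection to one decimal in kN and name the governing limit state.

Bolt shear: A_b = π(22)²/4 = 380.13 mm². φR_n = 0.75 × 579 × 380.13 × 8 × 1 = 1320.6 kN.
Bearing (20 mm plate, F_u = 450 MPa): end bolts L_c = 37 − 24/2 = 25, R_n = min(1.2×25×20×450, 2.4×22×20×450) = 270 kN/bolt; interior L_c = 62 − 24 = 38, R_n = 410.4 kN/bolt. φR_n = 0.75 × (2×270 + 6×410.4) = 2251.8 kN.
Tension rupture (net): A_n = (146 − 2×26)×20 = 1880 mm² (U = 1.0, A_e = A_n). φR_n = 0.75 × 450 × 1880 = 634.5 kN.
Governing: min(1320.6, 2251.8, 634.5) = 634.5 kN → net-section rupture.

634.5 kN (net-section rupture governs)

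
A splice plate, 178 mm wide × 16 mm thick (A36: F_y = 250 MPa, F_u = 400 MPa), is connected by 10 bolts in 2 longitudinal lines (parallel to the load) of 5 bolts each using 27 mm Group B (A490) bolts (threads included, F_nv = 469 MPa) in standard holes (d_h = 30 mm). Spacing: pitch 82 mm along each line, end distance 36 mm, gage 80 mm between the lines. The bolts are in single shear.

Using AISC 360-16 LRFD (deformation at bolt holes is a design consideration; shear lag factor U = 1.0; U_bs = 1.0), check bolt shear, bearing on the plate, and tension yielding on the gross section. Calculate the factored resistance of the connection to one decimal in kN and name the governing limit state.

Bolt shear: A_b = π(27)²/4 = 572.56 mm². φR_n = 0.75 × 469 × 572.56 × 10 × 1 = 2014.0 kN.
Bearing (16 mm plate, F_u = 400 MPa): end bolts L_c = 36 − 30/2 = 21, R_n = min(1.2×21×16×400, 2.4×27×16×400) = 161.28 kN/bolt; interior L_c = 82 − 30 = 52, R_n = 399.36 kN/bolt. φR_n = 0.75 × (2×161.28 + 8×399.36) = 2638.1 kN.
Tension yield (gross): A_g = 178×16 = 2848 mm². φR_n = 0.90 × 250 × 2848 = 640.8 kN.
Governing: min(2014.0, 2638.1, 640.8) = 640.8 kN → gross-section yield.

640.8 kN (gross-section yield governs)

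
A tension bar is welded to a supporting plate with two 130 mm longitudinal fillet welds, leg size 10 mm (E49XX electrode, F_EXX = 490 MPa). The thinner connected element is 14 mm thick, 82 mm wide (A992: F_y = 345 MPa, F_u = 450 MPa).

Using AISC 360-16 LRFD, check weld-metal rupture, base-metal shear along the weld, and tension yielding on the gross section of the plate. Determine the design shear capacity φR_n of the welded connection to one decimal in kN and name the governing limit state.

356.5 kN (gross-section yield governs)

Weld metal: throat = 0.707×10 = 7.07 mm, L = 2×130 = 260 mm. φR_n = 0.75 × 0.6 × 490 × 7.07 × 260 = 405.3 kN.
Base metal shear (14 mm plate): yield φR_n = 1.0×0.6×345×14×260 = 753.5 kN; rupture φR_n = 0.75×0.6×450×14×260 = 737.1 kN; take 737.1 kN (rupture).
Tension yield (gross): A_g = 82×14 = 1148 mm². φR_n = 0.90 × 345 × 1148 = 356.5 kN.
Governing: min(405.3, 737.1, 356.5) = 356.5 kN → gross-section yield.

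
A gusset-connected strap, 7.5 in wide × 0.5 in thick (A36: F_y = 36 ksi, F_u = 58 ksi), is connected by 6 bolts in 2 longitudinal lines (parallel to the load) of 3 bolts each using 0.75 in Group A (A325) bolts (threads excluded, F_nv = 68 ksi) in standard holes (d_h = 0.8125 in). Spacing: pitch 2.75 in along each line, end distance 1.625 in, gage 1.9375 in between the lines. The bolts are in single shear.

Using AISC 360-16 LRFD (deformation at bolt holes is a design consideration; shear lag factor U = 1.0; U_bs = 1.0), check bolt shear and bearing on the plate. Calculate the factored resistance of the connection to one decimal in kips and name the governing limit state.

135.2 kips (bolt shear governs)

Bolt shear: A_b = π(0.75)²/4 = 0.44179 in². φR_n = 0.75 × 68 × 0.44179 × 6 × 1 = 135.2 kips.
Bearing (0.5 in plate, F_u = 58 ksi): end bolts L_c = 1.625 − 0.8125/2 = 1.21875, R_n = min(1.2×1.21875×0.5×58, 2.4×0.75×0.5×58) = 42.413 kips/bolt; interior L_c = 2.75 − 0.8125 = 1.9375, R_n = 52.2 kips/bolt. φR_n = 0.75 × (2×42.413 + 4×52.2) = 220.2 kips.
Governing: min(135.2, 220.2) = 135.2 kips → bolt shear.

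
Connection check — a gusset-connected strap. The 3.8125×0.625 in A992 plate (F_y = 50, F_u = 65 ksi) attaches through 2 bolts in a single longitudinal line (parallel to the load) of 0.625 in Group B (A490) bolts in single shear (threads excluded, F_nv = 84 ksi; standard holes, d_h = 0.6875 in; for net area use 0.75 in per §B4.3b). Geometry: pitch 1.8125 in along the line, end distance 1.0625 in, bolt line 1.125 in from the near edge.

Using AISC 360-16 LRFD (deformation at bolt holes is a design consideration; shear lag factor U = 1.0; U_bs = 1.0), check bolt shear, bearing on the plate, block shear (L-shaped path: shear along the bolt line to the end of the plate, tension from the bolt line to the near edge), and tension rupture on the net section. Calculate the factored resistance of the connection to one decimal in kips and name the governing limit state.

38.7 kips (bolt shear governs)

Bolt shear: A_b = π(0.625)²/4 = 0.3068 in². φR_n = 0.75 × 84 × 0.3068 × 2 × 1 = 38.7 kips.
Bearing (0.625 in plate, F_u = 65 ksi): end bolts L_c = 1.0625 − 0.6875/2 = 0.71875, R_n = min(1.2×0.71875×0.625×65, 2.4×0.625×0.625×65) = 35.039 kips/bolt; interior L_c = 1.8125 − 0.6875 = 1.125, R_n = 54.844 kips/bolt. φR_n = 0.75 × (1×35.039 + 1×54.844) = 67.4 kips.
Block shear: shear path 1×[1.0625+1×1.8125] = 1×2.875 in, A_gv = 1.7969, A_nv = 1×(2.875 − 1.5×0.75)×0.625 = 1.0938 in²; tension to near edge: (1.125 − 0.5×0.75)×0.625 = 0.46875 in². R_n = min(0.6×65×1.0938, 0.6×50×1.7969) + 1.0×65×0.46875 = min(42.658, 53.907) + 30.469 = 73.127 kips. φR_n = 0.75 × 73.127 = 54.8 kips.
Tension rupture (net): A_n = (3.8125 − 1×0.75)×0.625 = 1.9141 in² (U = 1.0, A_e = A_n). φR_n = 0.75 × 65 × 1.9141 = 93.3 kips.
Governing: min(38.7, 67.4, 54.8, 93.3) = 38.7 kips → bolt shear.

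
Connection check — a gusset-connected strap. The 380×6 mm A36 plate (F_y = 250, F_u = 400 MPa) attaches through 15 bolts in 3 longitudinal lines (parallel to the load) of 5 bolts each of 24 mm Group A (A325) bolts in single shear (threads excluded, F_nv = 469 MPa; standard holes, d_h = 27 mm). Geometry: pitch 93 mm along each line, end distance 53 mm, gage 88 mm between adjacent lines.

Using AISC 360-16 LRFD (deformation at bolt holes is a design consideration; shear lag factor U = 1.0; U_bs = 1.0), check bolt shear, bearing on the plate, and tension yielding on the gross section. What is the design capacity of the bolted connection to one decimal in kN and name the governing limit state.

Bolt shear: A_b = π(24)²/4 = 452.39 mm². φR_n = 0.75 × 469 × 452.39 × 15 × 1 = 2386.9 kN.
Bearing (6 mm plate, F_u = 400 MPa): end bolts L_c = 53 − 27/2 = 39.5, R_n = min(1.2×39.5×6×400, 2.4×24×6×400) = 113.76 kN/bolt; interior L_c = 93 − 27 = 66, R_n = 138.24 kN/bolt. φR_n = 0.75 × (3×113.76 + 12×138.24) = 1500.1 kN.
Tension yield (gross): A_g = 380×6 = 2280 mm². φR_n = 0.90 × 250 × 2280 = 513.0 kN.
Governing: min(2386.9, 1500.1, 513.0) = 513.0 kN → gross-section yield.

513.0 kN (gross-section yield governs)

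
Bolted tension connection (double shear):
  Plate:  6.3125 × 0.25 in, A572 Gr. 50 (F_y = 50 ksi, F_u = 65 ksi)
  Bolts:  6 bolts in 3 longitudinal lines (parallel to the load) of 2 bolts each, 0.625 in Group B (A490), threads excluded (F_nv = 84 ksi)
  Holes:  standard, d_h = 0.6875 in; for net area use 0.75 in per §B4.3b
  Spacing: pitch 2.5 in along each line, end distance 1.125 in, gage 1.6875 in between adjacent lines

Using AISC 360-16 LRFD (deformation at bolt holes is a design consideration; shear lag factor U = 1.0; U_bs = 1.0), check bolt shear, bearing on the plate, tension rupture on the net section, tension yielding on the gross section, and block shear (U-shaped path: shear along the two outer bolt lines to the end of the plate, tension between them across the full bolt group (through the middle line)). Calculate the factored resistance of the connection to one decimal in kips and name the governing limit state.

Bolt shear: A_b = π(0.625)²/4 = 0.3068 in². φR_n = 0.75 × 84 × 0.3068 × 6 × 2 = 231.9 kips.
Bearing (0.25 in plate, F_u = 65 ksi): end bolts L_c = 1.125 − 0.6875/2 = 0.78125, R_n = min(1.2×0.78125×0.25×65, 2.4×0.625×0.25×65) = 15.234 kips/bolt; interior L_c = 2.5 − 0.6875 = 1.8125, R_n = 24.375 kips/bolt. φR_n = 0.75 × (3×15.234 + 3×24.375) = 89.1 kips.
Tension rupture (net): A_n = (6.3125 − 3×0.75)×0.25 = 1.0156 in² (U = 1.0, A_e = A_n). φR_n = 0.75 × 65 × 1.0156 = 49.5 kips.
Tension yield (gross): A_g = 6.3125×0.25 = 1.5781 in². φR_n = 0.90 × 50 × 1.5781 = 71.0 kips.
Block shear: shear path 2×[1.125+1×2.5] = 2×3.625 in, A_gv = 1.8125, A_nv = 2×(3.625 − 1.5×0.75)×0.25 = 1.25 in²; tension across gage: (3.375 − 2×0.75)×0.25 = 0.46875 in². R_n = min(0.6×65×1.25, 0.6×50×1.8125) + 1.0×65×0.46875 = min(48.75, 54.375) + 30.469 = 79.219 kips. φR_n = 0.75 × 79.219 = 59.4 kips.
Governing: min(231.9, 89.1, 49.5, 71.0, 59.4) = 49.5 kips → net-section rupture.

49.5 kips (net-section rupture governs)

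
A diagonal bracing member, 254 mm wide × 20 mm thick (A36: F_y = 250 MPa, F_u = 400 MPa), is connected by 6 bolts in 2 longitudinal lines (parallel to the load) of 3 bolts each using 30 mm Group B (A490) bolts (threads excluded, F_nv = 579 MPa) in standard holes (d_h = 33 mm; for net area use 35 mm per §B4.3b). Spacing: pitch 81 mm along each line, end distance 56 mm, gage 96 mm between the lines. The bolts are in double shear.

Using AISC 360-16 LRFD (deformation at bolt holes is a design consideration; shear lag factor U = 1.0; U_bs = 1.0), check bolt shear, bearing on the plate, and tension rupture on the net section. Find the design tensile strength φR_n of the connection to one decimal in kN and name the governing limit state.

Bolt shear: A_b = π(30)²/4 = 706.86 mm². φR_n = 0.75 × 579 × 706.86 × 6 × 2 = 3683.4 kN.
Bearing (20 mm plate, F_u = 400 MPa): end bolts L_c = 56 − 33/2 = 39.5, R_n = min(1.2×39.5×20×400, 2.4×30×20×400) = 379.2 kN/bolt; interior L_c = 81 − 33 = 48, R_n = 460.8 kN/bolt. φR_n = 0.75 × (2×379.2 + 4×460.8) = 1951.2 kN.
Tension rupture (net): A_n = (254 − 2×35)×20 = 3680 mm² (U = 1.0, A_e = A_n). φR_n = 0.75 × 400 × 3680 = 1104.0 kN.
Governing: min(3683.4, 1951.2, 1104.0) = 1104.0 kN → net-section rupture.

1104.0 kN (net-section rupture governs)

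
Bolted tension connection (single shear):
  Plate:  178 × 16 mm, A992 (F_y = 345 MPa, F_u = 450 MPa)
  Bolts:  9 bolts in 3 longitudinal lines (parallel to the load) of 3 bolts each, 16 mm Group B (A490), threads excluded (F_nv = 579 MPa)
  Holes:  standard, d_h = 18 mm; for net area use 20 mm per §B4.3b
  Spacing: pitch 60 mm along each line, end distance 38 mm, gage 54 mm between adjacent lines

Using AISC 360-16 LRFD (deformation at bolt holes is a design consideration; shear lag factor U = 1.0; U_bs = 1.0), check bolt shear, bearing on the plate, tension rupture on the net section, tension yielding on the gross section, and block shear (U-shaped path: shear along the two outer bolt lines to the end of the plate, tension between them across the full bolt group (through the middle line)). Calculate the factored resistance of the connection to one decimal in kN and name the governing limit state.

637.2 kN (net-section rupture governs)

Bolt shear: A_b = π(16)²/4 = 201.06 mm². φR_n = 0.75 × 579 × 201.06 × 9 × 1 = 785.8 kN.
Bearing (16 mm plate, F_u = 450 MPa): end bolts L_c = 38 − 18/2 = 29, R_n = min(1.2×29×16×450, 2.4×16×16×450) = 250.56 kN/bolt; interior L_c = 60 − 18 = 42, R_n = 276.48 kN/bolt. φR_n = 0.75 × (3×250.56 + 6×276.48) = 1807.9 kN.
Tension rupture (net): A_n = (178 − 3×20)×16 = 1888 mm² (U = 1.0, A_e = A_n). φR_n = 0.75 × 450 × 1888 = 637.2 kN.
Tension yield (gross): A_g = 178×16 = 2848 mm². φR_n = 0.90 × 345 × 2848 = 884.3 kN.
Block shear: shear path 2×[38+2×60] = 2×158 mm, A_gv = 5056, A_nv = 2×(158 − 2.5×20)×16 = 3456 mm²; tension across gage: (108 − 2×20)×16 = 1088 mm². R_n = min(0.6×450×3456, 0.6×345×5056) + 1.0×450×1088 = min(933.12, 1046.6) + 489.6 = 1422.7 kN. φR_n = 0.75 × 1422.7 = 1067.0 kN.
Governing: min(785.8, 1807.9, 637.2, 884.3, 1067.0) = 637.2 kN → net-section rupture.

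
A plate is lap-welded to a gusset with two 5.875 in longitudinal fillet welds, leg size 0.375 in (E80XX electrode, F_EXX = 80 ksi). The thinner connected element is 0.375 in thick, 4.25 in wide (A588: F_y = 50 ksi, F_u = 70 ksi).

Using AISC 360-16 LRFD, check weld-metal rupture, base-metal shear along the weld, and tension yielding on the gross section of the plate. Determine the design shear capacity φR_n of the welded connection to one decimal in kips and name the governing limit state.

71.7 kips (gross-section yield governs)

Weld metal: throat = 0.707×0.375 = 0.26513 in, L = 2×5.875 = 11.75 in. φR_n = 0.75 × 0.6 × 80 × 0.26513 × 11.75 = 112.1 kips.
Base metal shear (0.375 in plate): yield φR_n = 1.0×0.6×50×0.375×11.75 = 132.2 kips; rupture φR_n = 0.75×0.6×70×0.375×11.75 = 138.8 kips; take 132.2 kips (yield).
Tension yield (gross): A_g = 4.25×0.375 = 1.5938 in². φR_n = 0.90 × 50 × 1.5938 = 71.7 kips.
Governing: min(112.1, 132.2, 71.7) = 71.7 kips → gross-section yield.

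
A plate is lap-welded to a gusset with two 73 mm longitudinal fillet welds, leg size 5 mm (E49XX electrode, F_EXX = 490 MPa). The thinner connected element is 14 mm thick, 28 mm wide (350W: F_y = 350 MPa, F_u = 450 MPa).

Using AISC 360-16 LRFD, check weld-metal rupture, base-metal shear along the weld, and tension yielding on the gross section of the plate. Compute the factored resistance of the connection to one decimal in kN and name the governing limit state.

113.8 kN (weld metal governs)

Weld metal: throat = 0.707×5 = 3.535 mm, L = 2×73 = 146 mm. φR_n = 0.75 × 0.6 × 490 × 3.535 × 146 = 113.8 kN.
Base metal shear (14 mm plate): yield φR_n = 1.0×0.6×350×14×146 = 429.2 kN; rupture φR_n = 0.75×0.6×450×14×146 = 413.9 kN; take 413.9 kN (rupture).
Tension yield (gross): A_g = 28×14 = 392 mm². φR_n = 0.90 × 350 × 392 = 123.5 kN.
Governing: min(113.8, 413.9, 123.5) = 113.8 kN → weld metal.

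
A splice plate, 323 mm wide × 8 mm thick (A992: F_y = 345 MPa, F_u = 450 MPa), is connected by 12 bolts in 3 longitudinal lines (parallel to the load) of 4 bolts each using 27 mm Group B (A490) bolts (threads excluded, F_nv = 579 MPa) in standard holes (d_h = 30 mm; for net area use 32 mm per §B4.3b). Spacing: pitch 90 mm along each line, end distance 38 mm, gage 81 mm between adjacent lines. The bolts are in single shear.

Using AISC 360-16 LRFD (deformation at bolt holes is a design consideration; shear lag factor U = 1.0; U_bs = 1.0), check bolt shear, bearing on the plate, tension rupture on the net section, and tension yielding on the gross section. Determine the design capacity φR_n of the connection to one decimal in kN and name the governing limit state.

612.9 kN (net-section rupture governs)

Bolt shear: A_b = π(27)²/4 = 572.56 mm². φR_n = 0.75 × 579 × 572.56 × 12 × 1 = 2983.6 kN.
Bearing (8 mm plate, F_u = 450 MPa): end bolts L_c = 38 − 30/2 = 23, R_n = min(1.2×23×8×450, 2.4×27×8×450) = 99.36 kN/bolt; interior L_c = 90 − 30 = 60, R_n = 233.28 kN/bolt. φR_n = 0.75 × (3×99.36 + 9×233.28) = 1798.2 kN.
Tension rupture (net): A_n = (323 − 3×32)×8 = 1816 mm² (U = 1.0, A_e = A_n). φR_n = 0.75 × 450 × 1816 = 612.9 kN.
Tension yield (gross): A_g = 323×8 = 2584 mm². φR_n = 0.90 × 345 × 2584 = 802.3 kN.
Governing: min(2983.6, 1798.2, 612.9, 802.3) = 612.9 kN → net-section rupture.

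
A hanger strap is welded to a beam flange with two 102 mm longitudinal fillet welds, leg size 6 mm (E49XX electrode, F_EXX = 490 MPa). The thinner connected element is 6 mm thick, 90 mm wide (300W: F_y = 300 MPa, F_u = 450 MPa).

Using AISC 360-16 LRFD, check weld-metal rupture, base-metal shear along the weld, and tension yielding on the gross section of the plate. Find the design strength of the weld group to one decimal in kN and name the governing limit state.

Weld metal: throat = 0.707×6 = 4.242 mm, L = 2×102 = 204 mm. φR_n = 0.75 × 0.6 × 490 × 4.242 × 204 = 190.8 kN.
Base metal shear (6 mm plate): yield φR_n = 1.0×0.6×300×6×204 = 220.3 kN; rupture φR_n = 0.75×0.6×450×6×204 = 247.9 kN; take 220.3 kN (yield).
Tension yield (gross): A_g = 90×6 = 540 mm². φR_n = 0.90 × 300 × 540 = 145.8 kN.
Governing: min(190.8, 220.3, 145.8) = 145.8 kN → gross-section yield.

145.8 kN (gross-section yield governs)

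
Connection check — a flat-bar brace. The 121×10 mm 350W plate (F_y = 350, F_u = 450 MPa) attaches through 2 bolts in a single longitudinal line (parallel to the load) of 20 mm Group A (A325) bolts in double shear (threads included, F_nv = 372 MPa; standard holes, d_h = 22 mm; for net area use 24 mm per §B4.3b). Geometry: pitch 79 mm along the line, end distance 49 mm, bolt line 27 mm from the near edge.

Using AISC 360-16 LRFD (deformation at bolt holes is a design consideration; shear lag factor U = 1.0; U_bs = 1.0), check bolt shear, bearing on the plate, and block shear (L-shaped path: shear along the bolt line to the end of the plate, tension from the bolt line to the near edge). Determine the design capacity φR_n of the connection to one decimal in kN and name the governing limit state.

Bolt shear: A_b = π(20)²/4 = 314.16 mm². φR_n = 0.75 × 372 × 314.16 × 2 × 2 = 350.6 kN.
Bearing (10 mm plate, F_u = 450 MPa): end bolts L_c = 49 − 22/2 = 38, R_n = min(1.2×38×10×450, 2.4×20×10×450) = 205.2 kN/bolt; interior L_c = 79 − 22 = 57, R_n = 216 kN/bolt. φR_n = 0.75 × (1×205.2 + 1×216) = 315.9 kN.
Block shear: shear path 1×[49+1×79] = 1×128 mm, A_gv = 1280, A_nv = 1×(128 − 1.5×24)×10 = 920 mm²; tension to near edge: (27 − 0.5×24)×10 = 150 mm². R_n = min(0.6×450×920, 0.6×350×1280) + 1.0×450×150 = min(248.4, 268.8) + 67.5 = 315.9 kN. φR_n = 0.75 × 315.9 = 236.9 kN.
Governing: min(350.6, 315.9, 236.9) = 236.9 kN → block shear.

236.9 kN (block shear governs)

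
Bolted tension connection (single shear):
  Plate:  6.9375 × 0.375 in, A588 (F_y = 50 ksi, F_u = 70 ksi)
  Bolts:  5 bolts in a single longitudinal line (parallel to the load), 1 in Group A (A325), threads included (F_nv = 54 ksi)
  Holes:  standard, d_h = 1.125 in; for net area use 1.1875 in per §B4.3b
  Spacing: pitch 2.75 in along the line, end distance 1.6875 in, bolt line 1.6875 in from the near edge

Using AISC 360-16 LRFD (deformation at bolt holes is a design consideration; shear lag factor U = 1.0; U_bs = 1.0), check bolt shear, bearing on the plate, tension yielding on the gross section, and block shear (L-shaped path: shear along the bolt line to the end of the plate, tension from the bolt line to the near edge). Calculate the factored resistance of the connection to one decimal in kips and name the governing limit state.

Bolt shear: A_b = π(1)²/4 = 0.7854 in². φR_n = 0.75 × 54 × 0.7854 × 5 × 1 = 159.0 kips.
Bearing (0.375 in plate, F_u = 70 ksi): end bolts L_c = 1.6875 − 1.125/2 = 1.125, R_n = min(1.2×1.125×0.375×70, 2.4×1×0.375×70) = 35.438 kips/bolt; interior L_c = 2.75 − 1.125 = 1.625, R_n = 51.188 kips/bolt. φR_n = 0.75 × (1×35.438 + 4×51.188) = 180.1 kips.
Tension yield (gross): A_g = 6.9375×0.375 = 2.6016 in². φR_n = 0.90 × 50 × 2.6016 = 117.1 kips.
Block shear: shear path 1×[1.6875+4×2.75] = 1×12.6875 in, A_gv = 4.7578, A_nv = 1×(12.6875 − 4.5×1.1875)×0.375 = 2.7539 in²; tension to near edge: (1.6875 − 0.5×1.1875)×0.375 = 0.41016 in². R_n = min(0.6×70×2.7539, 0.6×50×4.7578) + 1.0×70×0.41016 = min(115.66, 142.73) + 28.711 = 144.37 kips. φR_n = 0.75 × 144.37 = 108.3 kips.
Governing: min(159.0, 180.1, 117.1, 108.3) = 108.3 kips → block shear.

108.3 kips (block shear governs)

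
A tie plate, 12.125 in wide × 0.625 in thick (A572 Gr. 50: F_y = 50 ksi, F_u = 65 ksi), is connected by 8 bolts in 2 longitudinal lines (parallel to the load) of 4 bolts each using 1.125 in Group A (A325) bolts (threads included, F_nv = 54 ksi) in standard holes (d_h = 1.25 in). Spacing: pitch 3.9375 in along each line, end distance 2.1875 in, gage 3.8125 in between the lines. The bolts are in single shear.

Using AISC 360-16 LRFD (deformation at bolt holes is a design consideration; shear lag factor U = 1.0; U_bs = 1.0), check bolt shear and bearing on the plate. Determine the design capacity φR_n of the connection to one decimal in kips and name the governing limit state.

Bolt shear: A_b = π(1.125)²/4 = 0.99402 in². φR_n = 0.75 × 54 × 0.99402 × 8 × 1 = 322.1 kips.
Bearing (0.625 in plate, F_u = 65 ksi): end bolts L_c = 2.1875 − 1.25/2 = 1.5625, R_n = min(1.2×1.5625×0.625×65, 2.4×1.125×0.625×65) = 76.172 kips/bolt; interior L_c = 3.9375 − 1.25 = 2.6875, R_n = 109.69 kips/bolt. φR_n = 0.75 × (2×76.172 + 6×109.69) = 607.9 kips.
Governing: min(322.1, 607.9) = 322.1 kips → bolt shear.

322.1 kips (bolt shear governs)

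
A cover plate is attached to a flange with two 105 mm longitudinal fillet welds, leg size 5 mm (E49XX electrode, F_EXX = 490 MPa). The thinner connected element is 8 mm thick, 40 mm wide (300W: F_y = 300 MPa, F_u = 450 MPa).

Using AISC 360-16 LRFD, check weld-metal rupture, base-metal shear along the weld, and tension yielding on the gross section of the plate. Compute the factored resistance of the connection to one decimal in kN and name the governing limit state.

Weld metal: throat = 0.707×5 = 3.535 mm, L = 2×105 = 210 mm. φR_n = 0.75 × 0.6 × 490 × 3.535 × 210 = 163.7 kN.
Base metal shear (8 mm plate): yield φR_n = 1.0×0.6×300×8×210 = 302.4 kN; rupture φR_n = 0.75×0.6×450×8×210 = 340.2 kN; take 302.4 kN (yield).
Tension yield (gross): A_g = 40×8 = 320 mm². φR_n = 0.90 × 300 × 320 = 86.4 kN.
Governing: min(163.7, 302.4, 86.4) = 86.4 kN → gross-section yield.

86.4 kN (gross-section yield governs)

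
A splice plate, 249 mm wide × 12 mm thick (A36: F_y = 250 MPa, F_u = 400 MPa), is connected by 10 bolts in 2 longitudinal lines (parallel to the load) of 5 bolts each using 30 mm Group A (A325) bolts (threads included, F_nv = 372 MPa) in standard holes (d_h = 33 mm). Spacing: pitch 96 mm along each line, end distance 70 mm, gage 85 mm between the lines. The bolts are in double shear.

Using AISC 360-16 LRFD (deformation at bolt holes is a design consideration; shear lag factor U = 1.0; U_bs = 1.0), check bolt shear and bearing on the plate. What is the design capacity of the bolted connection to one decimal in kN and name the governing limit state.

Bolt shear: A_b = π(30)²/4 = 706.86 mm². φR_n = 0.75 × 372 × 706.86 × 10 × 2 = 3944.3 kN.
Bearing (12 mm plate, F_u = 400 MPa): end bolts L_c = 70 − 33/2 = 53.5, R_n = min(1.2×53.5×12×400, 2.4×30×12×400) = 308.16 kN/bolt; interior L_c = 96 − 33 = 63, R_n = 345.6 kN/bolt. φR_n = 0.75 × (2×308.16 + 8×345.6) = 2535.8 kN.
Governing: min(3944.3, 2535.8) = 2535.8 kN → bearing.

2535.8 kN (bearing governs)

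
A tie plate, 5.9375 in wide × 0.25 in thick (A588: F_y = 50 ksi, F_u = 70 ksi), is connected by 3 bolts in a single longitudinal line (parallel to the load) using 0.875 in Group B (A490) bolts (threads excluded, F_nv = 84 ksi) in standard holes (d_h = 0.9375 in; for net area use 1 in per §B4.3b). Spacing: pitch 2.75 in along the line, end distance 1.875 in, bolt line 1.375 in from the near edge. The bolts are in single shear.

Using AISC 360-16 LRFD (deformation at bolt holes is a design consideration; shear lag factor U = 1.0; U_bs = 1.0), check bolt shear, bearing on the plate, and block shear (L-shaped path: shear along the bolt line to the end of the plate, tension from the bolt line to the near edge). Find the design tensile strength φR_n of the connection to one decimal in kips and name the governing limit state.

49.9 kips (block shear governs)

Bolt shear: A_b = π(0.875)²/4 = 0.60132 in². φR_n = 0.75 × 84 × 0.60132 × 3 × 1 = 113.6 kips.
Bearing (0.25 in plate, F_u = 70 ksi): end bolts L_c = 1.875 − 0.9375/2 = 1.40625, R_n = min(1.2×1.40625×0.25×70, 2.4×0.875×0.25×70) = 29.531 kips/bolt; interior L_c = 2.75 − 0.9375 = 1.8125, R_n = 36.75 kips/bolt. φR_n = 0.75 × (1×29.531 + 2×36.75) = 77.3 kips.
Block shear: shear path 1×[1.875+2×2.75] = 1×7.375 in, A_gv = 1.8438, A_nv = 1×(7.375 − 2.5×1)×0.25 = 1.2188 in²; tension to near edge: (1.375 − 0.5×1)×0.25 = 0.21875 in². R_n = min(0.6×70×1.2188, 0.6×50×1.8438) + 1.0×70×0.21875 = min(51.19, 55.314) + 15.313 = 66.503 kips. φR_n = 0.75 × 66.503 = 49.9 kips.
Governing: min(113.6, 77.3, 49.9) = 49.9 kips → block shear.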